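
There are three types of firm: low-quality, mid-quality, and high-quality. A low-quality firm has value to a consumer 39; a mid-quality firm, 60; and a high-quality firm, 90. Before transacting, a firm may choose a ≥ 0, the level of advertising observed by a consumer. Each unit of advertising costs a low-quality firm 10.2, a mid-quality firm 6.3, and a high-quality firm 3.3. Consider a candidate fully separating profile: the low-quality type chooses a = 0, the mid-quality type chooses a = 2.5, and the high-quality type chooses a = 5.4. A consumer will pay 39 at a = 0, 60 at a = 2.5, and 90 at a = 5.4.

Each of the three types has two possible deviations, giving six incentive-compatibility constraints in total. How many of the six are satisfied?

Low-quality (own payoff 39): to a=2.5 gives 60 − 10.2×2.5 = 34.5 → no gain ✓; to a=5.4 gives 90 − 10.2×5.4 = 34.92 → no gain ✓.
High-quality (own payoff 90 − 3.3×5.4 = 72.18): to a=0 gives 39 → no gain ✓; to a=2.5 gives 60 − 3.3×2.5 = 51.75 → no gain ✓.
Mid-quality (own payoff 60 − 6.3×2.5 = 44.25): to a=0 gives 39 → no gain ✓; to a=5.4 gives 90 − 6.3×5.4 = 55.98 → profitable ✗.
5 of the 6 constraints hold; not an equilibrium.

5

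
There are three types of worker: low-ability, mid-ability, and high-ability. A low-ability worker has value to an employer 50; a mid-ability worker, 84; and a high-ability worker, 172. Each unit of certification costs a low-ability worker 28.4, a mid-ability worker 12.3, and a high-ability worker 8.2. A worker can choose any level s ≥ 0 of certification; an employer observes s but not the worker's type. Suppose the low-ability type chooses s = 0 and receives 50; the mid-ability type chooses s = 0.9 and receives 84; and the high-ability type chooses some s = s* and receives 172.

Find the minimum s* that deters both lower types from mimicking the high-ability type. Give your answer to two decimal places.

Mid-ability type (on-path payoff 84 − 12.3×0.9 = 72.93) won't mimic when 72.93 ≥ 172 − 12.3·s*, i.e. s* ≥ 8.05.
Low-ability type (on-path payoff 50) won't mimic when 50 ≥ 172 − 28.4·s*, i.e. s* ≥ 4.30.
Both must hold, so s* = max(4.30, 8.05) = 8.05. The mid-ability type's constraint binds.

8.05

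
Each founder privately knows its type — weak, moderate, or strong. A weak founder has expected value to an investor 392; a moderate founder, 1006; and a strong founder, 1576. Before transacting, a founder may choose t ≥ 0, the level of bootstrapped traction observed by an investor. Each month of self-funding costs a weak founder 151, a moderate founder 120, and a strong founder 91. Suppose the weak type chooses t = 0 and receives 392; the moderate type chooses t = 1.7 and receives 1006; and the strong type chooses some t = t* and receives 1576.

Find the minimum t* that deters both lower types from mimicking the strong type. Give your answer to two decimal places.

Weak type (on-path payoff 392) won't mimic when 392 ≥ 1576 − 151·t*, i.e. t* ≥ 7.84.
Moderate type (on-path payoff 1006 − 120×1.7 = 802) won't mimic when 802 ≥ 1576 − 120·t*, i.e. t* ≥ 6.45.
Both must hold, so t* = max(7.84, 6.45) = 7.84. The weak type's constraint binds.

7.84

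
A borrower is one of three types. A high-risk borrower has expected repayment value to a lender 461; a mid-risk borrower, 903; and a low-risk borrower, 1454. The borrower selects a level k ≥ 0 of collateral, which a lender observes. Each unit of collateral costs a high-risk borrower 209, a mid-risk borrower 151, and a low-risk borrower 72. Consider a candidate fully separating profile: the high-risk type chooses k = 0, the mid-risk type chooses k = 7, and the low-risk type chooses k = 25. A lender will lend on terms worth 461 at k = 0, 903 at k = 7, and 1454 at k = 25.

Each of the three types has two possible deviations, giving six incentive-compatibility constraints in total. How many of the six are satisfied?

Low-risk (own payoff 1454 − 72×25 = -346): to k=0 gives 461 → profitable ✗; to k=7 gives 903 − 72×7 = 399 → profitable ✗.
High-risk (own payoff 461): to k=7 gives 903 − 209×7 = -560 → no gain ✓; to k=25 gives 1454 − 209×25 = -3771 → no gain ✓.
Mid-risk (own payoff 903 − 151×7 = -154): to k=0 gives 461 → profitable ✗; to k=25 gives 1454 − 151×25 = -2321 → no gain ✓.
3 of the 6 constraints hold; not an equilibrium.

3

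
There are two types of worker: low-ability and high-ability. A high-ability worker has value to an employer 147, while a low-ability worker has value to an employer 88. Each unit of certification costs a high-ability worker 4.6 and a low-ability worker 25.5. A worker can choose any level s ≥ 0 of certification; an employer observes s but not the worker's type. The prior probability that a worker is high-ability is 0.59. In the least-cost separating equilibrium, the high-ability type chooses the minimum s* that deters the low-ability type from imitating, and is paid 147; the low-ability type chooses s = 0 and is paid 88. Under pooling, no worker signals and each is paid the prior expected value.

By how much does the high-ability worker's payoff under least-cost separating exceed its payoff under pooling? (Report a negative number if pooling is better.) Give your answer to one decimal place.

Least-cost separating signal: s* solves 88 = 147 − 25.5·s*, so s* = (147 − 88)/25.5 ≈ 2.3137.
High-ability type's separating payoff: 147 − 4.6 × s* = 147 − 4.6 × (147 − 88)/25.5 = 147 − 271.4/25.5 ≈ 136.357.
Pooling payoff: 0.59 × 147 + 0.41 × 88 = 122.81.
Difference: 136.357 − 122.81 = 13.547, i.e. 13.5 to one decimal place.
The high-ability type prefers to separate.

13.5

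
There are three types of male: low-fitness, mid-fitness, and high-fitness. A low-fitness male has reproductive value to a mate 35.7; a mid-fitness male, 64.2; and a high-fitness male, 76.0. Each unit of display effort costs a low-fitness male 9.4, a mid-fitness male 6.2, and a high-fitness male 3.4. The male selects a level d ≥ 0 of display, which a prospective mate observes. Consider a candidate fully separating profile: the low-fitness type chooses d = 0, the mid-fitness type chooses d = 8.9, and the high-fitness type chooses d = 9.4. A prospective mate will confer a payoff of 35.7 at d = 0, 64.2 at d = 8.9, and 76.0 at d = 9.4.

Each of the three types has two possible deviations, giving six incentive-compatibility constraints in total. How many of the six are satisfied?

4

Low-fitness (own payoff 35.7): to d=8.9 gives 64.2 − 9.4×8.9 = -19.46 → no gain ✓; to d=9.4 gives 76.0 − 9.4×9.4 = -12.36 → no gain ✓.
Mid-fitness (own payoff 64.2 − 6.2×8.9 = 9.02): to d=0 gives 35.7 → profitable ✗; to d=9.4 gives 76.0 − 6.2×9.4 = 17.72 → profitable ✗.
High-fitness (own payoff 76.0 − 3.4×9.4 = 44.04): to d=0 gives 35.7 → no gain ✓; to d=8.9 gives 64.2 − 3.4×8.9 = 33.94 → no gain ✓.
4 of the 6 constraints hold; not an equilibrium.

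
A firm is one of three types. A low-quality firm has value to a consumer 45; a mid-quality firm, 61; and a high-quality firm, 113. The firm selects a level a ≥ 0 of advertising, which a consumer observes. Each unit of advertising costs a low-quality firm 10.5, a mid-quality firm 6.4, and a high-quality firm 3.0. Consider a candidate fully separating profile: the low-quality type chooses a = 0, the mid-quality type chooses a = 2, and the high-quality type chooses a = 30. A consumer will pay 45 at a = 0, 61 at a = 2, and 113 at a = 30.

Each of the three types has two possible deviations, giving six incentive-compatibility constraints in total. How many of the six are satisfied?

4

High-quality (own payoff 113 − 3.0×30 = 23): to a=0 gives 45 → profitable ✗; to a=2 gives 61 − 3.0×2 = 55 → profitable ✗.
Low-quality (own payoff 45): to a=2 gives 61 − 10.5×2 = 40 → no gain ✓; to a=30 gives 113 − 10.5×30 = -202 → no gain ✓.
Mid-quality (own payoff 61 − 6.4×2 = 48.2): to a=0 gives 45 → no gain ✓; to a=30 gives 113 − 6.4×30 = -79 → no gain ✓.
4 of the 6 constraints hold; not an equilibrium.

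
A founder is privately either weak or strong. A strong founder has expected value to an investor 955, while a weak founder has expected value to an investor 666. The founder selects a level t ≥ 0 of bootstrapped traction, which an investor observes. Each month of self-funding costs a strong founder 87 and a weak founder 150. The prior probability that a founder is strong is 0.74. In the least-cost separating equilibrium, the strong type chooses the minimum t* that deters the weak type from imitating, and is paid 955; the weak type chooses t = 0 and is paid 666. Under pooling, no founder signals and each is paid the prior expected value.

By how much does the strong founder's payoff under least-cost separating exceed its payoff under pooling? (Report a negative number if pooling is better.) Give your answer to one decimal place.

-92.5

Least-cost separating signal: t* solves 666 = 955 − 150·t*, so t* = (955 − 666)/150 ≈ 1.9267.
Strong type's separating payoff: 955 − 87 × t* = 955 − 87 × (955 − 666)/150 = 955 − 25143/150 = 787.38.
Pooling payoff: 0.74 × 955 + 0.26 × 666 = 879.86.
Difference: 787.38 − 879.86 = -92.48, i.e. -92.5 to one decimal place.
The strong type would prefer the pooling outcome.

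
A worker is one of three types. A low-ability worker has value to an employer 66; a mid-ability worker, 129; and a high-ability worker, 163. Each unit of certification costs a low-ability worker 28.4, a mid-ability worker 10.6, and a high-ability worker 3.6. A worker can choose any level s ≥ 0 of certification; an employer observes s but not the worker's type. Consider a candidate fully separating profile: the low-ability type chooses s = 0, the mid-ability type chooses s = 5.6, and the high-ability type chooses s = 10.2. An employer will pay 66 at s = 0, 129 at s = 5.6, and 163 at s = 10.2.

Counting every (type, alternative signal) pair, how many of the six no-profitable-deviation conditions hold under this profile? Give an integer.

High-ability (own payoff 163 − 3.6×10.2 = 126.28): to s=0 gives 66 → no gain ✓; to s=5.6 gives 129 − 3.6×5.6 = 108.84 → no gain ✓.
Mid-ability (own payoff 129 − 10.6×5.6 = 69.64): to s=0 gives 66 → no gain ✓; to s=10.2 gives 163 − 10.6×10.2 = 54.88 → no gain ✓.
Low-ability (own payoff 66): to s=5.6 gives 129 − 28.4×5.6 = -30.04 → no gain ✓; to s=10.2 gives 163 − 28.4×10.2 = -126.68 → no gain ✓.
6 of the 6 constraints hold; this profile is a separating equilibrium.

6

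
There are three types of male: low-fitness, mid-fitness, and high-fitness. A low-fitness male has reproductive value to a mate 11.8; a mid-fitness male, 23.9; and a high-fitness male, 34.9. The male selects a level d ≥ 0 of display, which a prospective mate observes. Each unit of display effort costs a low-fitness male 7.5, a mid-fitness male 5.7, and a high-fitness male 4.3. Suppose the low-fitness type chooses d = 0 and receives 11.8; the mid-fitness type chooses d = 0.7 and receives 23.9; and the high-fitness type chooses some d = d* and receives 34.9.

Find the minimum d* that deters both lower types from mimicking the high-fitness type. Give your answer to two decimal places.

3.08

Low-fitness type (on-path payoff 11.8) won't mimic when 11.8 ≥ 34.9 − 7.5·d*, i.e. d* ≥ 3.08.
Mid-fitness type (on-path payoff 23.9 − 5.7×0.7 = 19.91) won't mimic when 19.91 ≥ 34.9 − 5.7·d*, i.e. d* ≥ 2.63.
Both must hold, so d* = max(3.08, 2.63) = 3.08. The low-fitness type's constraint binds.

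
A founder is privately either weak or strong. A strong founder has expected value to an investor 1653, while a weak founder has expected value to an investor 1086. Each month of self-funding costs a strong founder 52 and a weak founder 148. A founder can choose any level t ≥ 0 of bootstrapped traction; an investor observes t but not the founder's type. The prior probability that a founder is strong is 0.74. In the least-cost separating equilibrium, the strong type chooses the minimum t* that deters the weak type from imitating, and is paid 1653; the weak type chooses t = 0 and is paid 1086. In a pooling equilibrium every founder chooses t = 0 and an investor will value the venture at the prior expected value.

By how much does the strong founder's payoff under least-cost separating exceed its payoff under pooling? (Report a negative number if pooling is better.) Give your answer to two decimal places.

Least-cost separating signal: t* solves 1086 = 1653 − 148·t*, so t* = (1653 − 1086)/148 ≈ 3.8311.
Strong type's separating payoff: 1653 − 52 × t* = 1653 − 52 × (1653 − 1086)/148 = 1653 − 29484/148 ≈ 1453.7838.
Pooling payoff: 0.74 × 1653 + 0.26 × 1086 = 1505.58.
Difference: 1453.7838 − 1505.58 = -51.7962, i.e. -51.80 to two decimal places.
The strong type would prefer the pooling outcome.

-51.80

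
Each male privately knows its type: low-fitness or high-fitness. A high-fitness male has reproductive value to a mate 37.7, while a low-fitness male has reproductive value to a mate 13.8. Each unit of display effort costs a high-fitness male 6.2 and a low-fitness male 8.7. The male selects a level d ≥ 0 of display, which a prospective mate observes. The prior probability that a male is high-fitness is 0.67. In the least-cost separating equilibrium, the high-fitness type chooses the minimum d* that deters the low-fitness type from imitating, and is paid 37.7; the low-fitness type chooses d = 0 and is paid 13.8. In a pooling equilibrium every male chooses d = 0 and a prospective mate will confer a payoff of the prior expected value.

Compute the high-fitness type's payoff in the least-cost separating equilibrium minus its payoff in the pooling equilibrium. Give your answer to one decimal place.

-9.1

Least-cost separating signal: d* solves 13.8 = 37.7 − 8.7·d*, so d* = (37.7 − 13.8)/8.7 ≈ 2.7471.
High-fitness type's separating payoff: 37.7 − 6.2 × d* = 37.7 − 6.2 × (37.7 − 13.8)/8.7 = 37.7 − 148.18/8.7 ≈ 20.668.
Pooling payoff: 0.67 × 37.7 + 0.33 × 13.8 = 29.813.
Difference: 20.668 − 29.813 = -9.145, i.e. -9.1 to one decimal place.
The high-fitness type would prefer the pooling outcome.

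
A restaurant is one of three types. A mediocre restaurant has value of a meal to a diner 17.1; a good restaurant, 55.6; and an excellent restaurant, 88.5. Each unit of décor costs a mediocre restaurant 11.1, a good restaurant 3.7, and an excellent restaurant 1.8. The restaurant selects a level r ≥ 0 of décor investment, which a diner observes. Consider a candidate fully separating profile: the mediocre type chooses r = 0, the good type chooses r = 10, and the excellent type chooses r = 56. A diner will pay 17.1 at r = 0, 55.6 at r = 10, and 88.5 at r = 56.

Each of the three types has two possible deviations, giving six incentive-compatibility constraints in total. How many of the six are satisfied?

4

Excellent (own payoff 88.5 − 1.8×56 = -12.3): to r=0 gives 17.1 → profitable ✗; to r=10 gives 55.6 − 1.8×10 = 37.6 → profitable ✗.
Mediocre (own payoff 17.1): to r=10 gives 55.6 − 11.1×10 = -55.4 → no gain ✓; to r=56 gives 88.5 − 11.1×56 = -533.1 → no gain ✓.
Good (own payoff 55.6 − 3.7×10 = 18.6): to r=0 gives 17.1 → no gain ✓; to r=56 gives 88.5 − 3.7×56 = -118.7 → no gain ✓.
4 of the 6 constraints hold; not an equilibrium.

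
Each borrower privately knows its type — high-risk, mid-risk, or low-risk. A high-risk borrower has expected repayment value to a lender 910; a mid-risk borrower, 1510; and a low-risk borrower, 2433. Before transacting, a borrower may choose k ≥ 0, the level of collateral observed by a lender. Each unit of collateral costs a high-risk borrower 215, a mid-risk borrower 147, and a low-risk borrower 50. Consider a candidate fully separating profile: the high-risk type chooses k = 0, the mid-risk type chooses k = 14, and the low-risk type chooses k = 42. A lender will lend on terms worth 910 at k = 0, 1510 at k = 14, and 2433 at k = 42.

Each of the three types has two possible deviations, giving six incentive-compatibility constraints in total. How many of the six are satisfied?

3

Low-risk (own payoff 2433 − 50×42 = 333): to k=0 gives 910 → profitable ✗; to k=14 gives 1510 − 50×14 = 810 → profitable ✗.
High-risk (own payoff 910): to k=14 gives 1510 − 215×14 = -1500 → no gain ✓; to k=42 gives 2433 − 215×42 = -6597 → no gain ✓.
Mid-risk (own payoff 1510 − 147×14 = -548): to k=0 gives 910 → profitable ✗; to k=42 gives 2433 − 147×42 = -3741 → no gain ✓.
3 of the 6 constraints hold; not an equilibrium.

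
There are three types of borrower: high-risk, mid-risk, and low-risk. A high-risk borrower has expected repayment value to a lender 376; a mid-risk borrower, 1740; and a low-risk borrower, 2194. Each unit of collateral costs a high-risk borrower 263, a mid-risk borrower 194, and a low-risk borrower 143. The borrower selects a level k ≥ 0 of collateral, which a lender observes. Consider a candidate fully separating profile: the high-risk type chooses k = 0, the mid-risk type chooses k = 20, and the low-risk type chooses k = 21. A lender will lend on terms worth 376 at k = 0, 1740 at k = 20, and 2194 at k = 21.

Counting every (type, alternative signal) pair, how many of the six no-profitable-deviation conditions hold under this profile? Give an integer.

High-risk (own payoff 376): to k=20 gives 1740 − 263×20 = -3520 → no gain ✓; to k=21 gives 2194 − 263×21 = -3329 → no gain ✓.
Low-risk (own payoff 2194 − 143×21 = -809): to k=0 gives 376 → profitable ✗; to k=20 gives 1740 − 143×20 = -1120 → no gain ✓.
Mid-risk (own payoff 1740 − 194×20 = -2140): to k=0 gives 376 → profitable ✗; to k=21 gives 2194 − 194×21 = -1880 → profitable ✗.
3 of the 6 constraints hold; not an equilibrium.

3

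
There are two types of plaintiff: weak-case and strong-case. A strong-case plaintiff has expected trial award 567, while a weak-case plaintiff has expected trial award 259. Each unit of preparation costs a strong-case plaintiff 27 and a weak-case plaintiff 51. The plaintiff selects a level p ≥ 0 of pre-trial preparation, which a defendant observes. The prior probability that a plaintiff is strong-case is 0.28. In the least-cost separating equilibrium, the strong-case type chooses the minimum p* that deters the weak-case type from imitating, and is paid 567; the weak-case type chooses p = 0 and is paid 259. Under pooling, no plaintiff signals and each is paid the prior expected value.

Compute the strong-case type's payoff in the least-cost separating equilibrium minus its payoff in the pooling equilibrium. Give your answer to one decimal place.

58.7

Least-cost separating signal: p* solves 259 = 567 − 51·p*, so p* = (567 − 259)/51 ≈ 6.0392.
Strong-case type's separating payoff: 567 − 27 × p* = 567 − 27 × (567 − 259)/51 = 567 − 8316/51 ≈ 403.941.
Pooling payoff: 0.28 × 567 + 0.72 × 259 = 345.24.
Difference: 403.941 − 345.24 = 58.701, i.e. 58.7 to one decimal place.
The strong-case type prefers to separate.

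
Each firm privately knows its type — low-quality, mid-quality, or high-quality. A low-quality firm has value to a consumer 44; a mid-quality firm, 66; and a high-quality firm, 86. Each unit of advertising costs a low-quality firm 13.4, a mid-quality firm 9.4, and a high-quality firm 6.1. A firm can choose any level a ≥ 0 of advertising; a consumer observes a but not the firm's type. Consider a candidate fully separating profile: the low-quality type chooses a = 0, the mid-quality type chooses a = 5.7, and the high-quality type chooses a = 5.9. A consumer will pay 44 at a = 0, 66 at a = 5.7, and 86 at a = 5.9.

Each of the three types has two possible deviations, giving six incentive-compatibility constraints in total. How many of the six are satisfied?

4

High-quality (own payoff 86 − 6.1×5.9 = 50.01): to a=0 gives 44 → no gain ✓; to a=5.7 gives 66 − 6.1×5.7 = 31.23 → no gain ✓.
Mid-quality (own payoff 66 − 9.4×5.7 = 12.42): to a=0 gives 44 → profitable ✗; to a=5.9 gives 86 − 9.4×5.9 = 30.54 → profitable ✗.
Low-quality (own payoff 44): to a=5.7 gives 66 − 13.4×5.7 = -10.38 → no gain ✓; to a=5.9 gives 86 − 13.4×5.9 = 6.94 → no gain ✓.
4 of the 6 constraints hold; not an equilibrium.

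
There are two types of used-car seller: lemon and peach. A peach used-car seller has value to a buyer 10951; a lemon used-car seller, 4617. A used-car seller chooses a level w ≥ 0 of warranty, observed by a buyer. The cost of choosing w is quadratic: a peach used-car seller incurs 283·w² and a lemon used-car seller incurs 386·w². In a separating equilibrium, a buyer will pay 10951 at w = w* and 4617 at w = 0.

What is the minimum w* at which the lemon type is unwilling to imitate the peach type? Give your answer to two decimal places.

4.05

The lemon type at w = 0 receives 4617; imitating at w* yields 10951 − 386·w*².
Indifference: 4617 = 10951 − 386·w*², so w*² = (10951 − 4617) / 386 ≈ 16.4093.
w* = √16.4093 ≈ 4.05.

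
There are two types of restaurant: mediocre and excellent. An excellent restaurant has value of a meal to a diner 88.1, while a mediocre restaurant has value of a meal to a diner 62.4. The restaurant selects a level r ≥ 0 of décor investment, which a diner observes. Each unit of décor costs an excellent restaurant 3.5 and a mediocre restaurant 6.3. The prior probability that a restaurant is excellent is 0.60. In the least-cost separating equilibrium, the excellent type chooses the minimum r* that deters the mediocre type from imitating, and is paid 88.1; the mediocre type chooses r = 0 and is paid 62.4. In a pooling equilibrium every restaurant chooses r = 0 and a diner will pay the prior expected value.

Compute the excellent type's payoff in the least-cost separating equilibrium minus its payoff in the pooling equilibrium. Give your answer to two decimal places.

-4.00

Least-cost separating signal: r* solves 62.4 = 88.1 − 6.3·r*, so r* = (88.1 − 62.4)/6.3 ≈ 4.0794.
Excellent type's separating payoff: 88.1 − 3.5 × r* = 88.1 − 3.5 × (88.1 − 62.4)/6.3 = 88.1 − 89.95/6.3 ≈ 73.8222.
Pooling payoff: 0.60 × 88.1 + 0.40 × 62.4 = 77.82.
Difference: 73.8222 − 77.82 = -3.9978, i.e. -4.00 to two decimal places.
The excellent type would prefer the pooling outcome.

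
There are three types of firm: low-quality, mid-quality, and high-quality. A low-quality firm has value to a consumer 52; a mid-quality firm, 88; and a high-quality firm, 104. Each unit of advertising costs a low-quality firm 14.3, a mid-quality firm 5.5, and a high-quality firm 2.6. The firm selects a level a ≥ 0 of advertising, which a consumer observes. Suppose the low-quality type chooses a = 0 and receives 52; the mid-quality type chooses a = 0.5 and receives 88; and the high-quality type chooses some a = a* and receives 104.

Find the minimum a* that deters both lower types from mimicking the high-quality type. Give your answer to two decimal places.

Mid-quality type (on-path payoff 88 − 5.5×0.5 = 85.25) won't mimic when 85.25 ≥ 104 − 5.5·a*, i.e. a* ≥ 3.41.
Low-quality type (on-path payoff 52) won't mimic when 52 ≥ 104 − 14.3·a*, i.e. a* ≥ 3.64.
Both must hold, so a* = max(3.64, 3.41) = 3.64. The low-quality type's constraint binds.

3.64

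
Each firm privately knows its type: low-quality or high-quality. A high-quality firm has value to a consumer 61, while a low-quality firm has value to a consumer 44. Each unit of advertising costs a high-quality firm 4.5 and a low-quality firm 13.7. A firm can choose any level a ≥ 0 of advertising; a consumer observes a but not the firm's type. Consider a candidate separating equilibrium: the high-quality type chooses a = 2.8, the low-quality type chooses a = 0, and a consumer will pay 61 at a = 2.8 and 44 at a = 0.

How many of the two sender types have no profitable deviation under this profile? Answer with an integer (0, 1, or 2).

High-quality type: signal → 61 − 4.5 × 2.8 = 48.4; deviate to 0 → 44. IC holds (48.4 ≥ 44).
Low-quality type: stay at 0 → 44; mimic → 61 − 13.7 × 2.8 = 22.64. IC holds (44 ≥ 22.64).
2 of 2 constraints hold, so this is a separating equilibrium.

2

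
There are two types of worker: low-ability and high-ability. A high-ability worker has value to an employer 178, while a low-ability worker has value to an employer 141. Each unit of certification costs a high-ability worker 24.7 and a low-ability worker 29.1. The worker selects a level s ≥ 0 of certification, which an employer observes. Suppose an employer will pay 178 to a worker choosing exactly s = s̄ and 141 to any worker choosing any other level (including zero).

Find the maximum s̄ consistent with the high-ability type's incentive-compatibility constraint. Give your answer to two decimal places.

Choosing s̄ yields the high-ability type 178 − 24.7·s̄; choosing zero yields 141.
The high-ability type is indifferent at 178 − 24.7·s̄ = 141, i.e. s̄ = (178 − 141) / 24.7 ≈ 1.50.
For any s̄ above 1.50 the high-ability type would rather pool at zero, so separation collapses.

1.50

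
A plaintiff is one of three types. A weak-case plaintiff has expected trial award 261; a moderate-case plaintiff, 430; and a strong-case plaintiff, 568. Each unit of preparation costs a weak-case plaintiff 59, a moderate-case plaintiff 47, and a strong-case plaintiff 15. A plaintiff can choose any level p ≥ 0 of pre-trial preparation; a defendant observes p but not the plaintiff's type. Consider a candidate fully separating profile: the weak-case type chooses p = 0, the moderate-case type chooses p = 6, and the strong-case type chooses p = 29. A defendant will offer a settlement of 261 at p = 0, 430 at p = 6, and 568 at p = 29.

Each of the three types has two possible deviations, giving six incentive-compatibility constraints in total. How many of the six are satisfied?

3

Strong-case (own payoff 568 − 15×29 = 133): to p=0 gives 261 → profitable ✗; to p=6 gives 430 − 15×6 = 340 → profitable ✗.
Moderate-case (own payoff 430 − 47×6 = 148): to p=0 gives 261 → profitable ✗; to p=29 gives 568 − 47×29 = -795 → no gain ✓.
Weak-case (own payoff 261): to p=6 gives 430 − 59×6 = 76 → no gain ✓; to p=29 gives 568 − 59×29 = -1143 → no gain ✓.
3 of the 6 constraints hold; not an equilibrium.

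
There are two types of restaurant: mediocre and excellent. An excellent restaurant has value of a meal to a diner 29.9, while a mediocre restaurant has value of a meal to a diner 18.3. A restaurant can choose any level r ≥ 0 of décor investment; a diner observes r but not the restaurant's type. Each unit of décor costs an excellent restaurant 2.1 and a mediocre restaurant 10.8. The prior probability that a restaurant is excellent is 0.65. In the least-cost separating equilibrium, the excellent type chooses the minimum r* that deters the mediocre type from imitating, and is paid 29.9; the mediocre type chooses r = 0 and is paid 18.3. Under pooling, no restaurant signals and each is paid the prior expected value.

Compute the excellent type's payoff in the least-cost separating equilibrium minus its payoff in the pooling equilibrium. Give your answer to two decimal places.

1.80

Least-cost separating signal: r* solves 18.3 = 29.9 − 10.8·r*, so r* = (29.9 − 18.3)/10.8 ≈ 1.0741.
Excellent type's separating payoff: 29.9 − 2.1 × r* = 29.9 − 2.1 × (29.9 − 18.3)/10.8 = 29.9 − 24.36/10.8 ≈ 27.6444.
Pooling payoff: 0.65 × 29.9 + 0.35 × 18.3 = 25.84.
Difference: 27.6444 − 25.84 = 1.8044, i.e. 1.80 to two decimal places.
The excellent type prefers to separate.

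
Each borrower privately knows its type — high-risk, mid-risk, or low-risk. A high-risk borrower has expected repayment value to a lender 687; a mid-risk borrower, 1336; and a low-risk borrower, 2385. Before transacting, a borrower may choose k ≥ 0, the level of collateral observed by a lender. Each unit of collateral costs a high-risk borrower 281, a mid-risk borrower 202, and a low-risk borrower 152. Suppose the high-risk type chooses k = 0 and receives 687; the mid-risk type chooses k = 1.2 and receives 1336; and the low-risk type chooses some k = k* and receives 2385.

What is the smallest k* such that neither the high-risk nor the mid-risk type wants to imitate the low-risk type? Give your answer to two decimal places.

Mid-risk type (on-path payoff 1336 − 202×1.2 = 1093.6) won't mimic when 1093.6 ≥ 2385 − 202·k*, i.e. k* ≥ 6.39.
High-risk type (on-path payoff 687) won't mimic when 687 ≥ 2385 − 281·k*, i.e. k* ≥ 6.04.
Both must hold, so k* = max(6.04, 6.39) = 6.39. The mid-risk type's constraint binds.

6.39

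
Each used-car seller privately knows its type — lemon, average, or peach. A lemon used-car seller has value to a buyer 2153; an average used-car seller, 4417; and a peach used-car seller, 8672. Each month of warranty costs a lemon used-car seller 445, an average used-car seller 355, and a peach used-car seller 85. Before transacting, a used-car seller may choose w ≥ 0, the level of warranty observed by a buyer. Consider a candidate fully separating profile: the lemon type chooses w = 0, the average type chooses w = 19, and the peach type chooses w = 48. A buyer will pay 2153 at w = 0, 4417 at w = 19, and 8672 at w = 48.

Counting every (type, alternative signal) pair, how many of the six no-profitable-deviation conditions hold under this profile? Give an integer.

Peach (own payoff 8672 − 85×48 = 4592): to w=0 gives 2153 → no gain ✓; to w=19 gives 4417 − 85×19 = 2802 → no gain ✓.
Lemon (own payoff 2153): to w=19 gives 4417 − 445×19 = -4038 → no gain ✓; to w=48 gives 8672 − 445×48 = -12688 → no gain ✓.
Average (own payoff 4417 − 355×19 = -2328): to w=0 gives 2153 → profitable ✗; to w=48 gives 8672 − 355×48 = -8368 → no gain ✓.
5 of the 6 constraints hold; not an equilibrium.

5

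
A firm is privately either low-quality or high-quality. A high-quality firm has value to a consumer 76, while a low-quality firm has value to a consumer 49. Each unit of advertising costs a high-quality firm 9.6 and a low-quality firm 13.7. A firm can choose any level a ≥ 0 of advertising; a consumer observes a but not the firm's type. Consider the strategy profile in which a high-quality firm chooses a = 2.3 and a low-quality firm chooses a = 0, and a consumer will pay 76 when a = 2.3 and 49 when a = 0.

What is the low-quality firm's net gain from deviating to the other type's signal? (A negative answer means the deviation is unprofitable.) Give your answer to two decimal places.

-4.51

Playing a = 0 the low-quality firm receives 49.
Deviating to a = 2.3 brings payment 76 at cost 13.7 × 2.3 = 31.51, netting 44.49.
Gain from deviating: 44.49 − 49 = -4.51.
The gain is negative, so the low-quality type's incentive-compatibility constraint is satisfied.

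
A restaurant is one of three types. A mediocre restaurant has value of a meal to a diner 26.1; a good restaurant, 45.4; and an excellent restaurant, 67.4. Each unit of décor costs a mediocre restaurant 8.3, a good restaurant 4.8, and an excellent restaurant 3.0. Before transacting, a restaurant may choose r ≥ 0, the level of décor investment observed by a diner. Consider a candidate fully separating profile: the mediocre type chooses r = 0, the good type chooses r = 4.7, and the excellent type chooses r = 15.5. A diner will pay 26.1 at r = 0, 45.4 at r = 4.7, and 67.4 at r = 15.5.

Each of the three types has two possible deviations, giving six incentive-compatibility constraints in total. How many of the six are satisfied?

3

Mediocre (own payoff 26.1): to r=4.7 gives 45.4 − 8.3×4.7 = 6.39 → no gain ✓; to r=15.5 gives 67.4 − 8.3×15.5 = -61.25 → no gain ✓.
Good (own payoff 45.4 − 4.8×4.7 = 22.84): to r=0 gives 26.1 → profitable ✗; to r=15.5 gives 67.4 − 4.8×15.5 = -7 → no gain ✓.
Excellent (own payoff 67.4 − 3.0×15.5 = 20.9): to r=0 gives 26.1 → profitable ✗; to r=4.7 gives 45.4 − 3.0×4.7 = 31.3 → profitable ✗.
3 of the 6 constraints hold; not an equilibrium.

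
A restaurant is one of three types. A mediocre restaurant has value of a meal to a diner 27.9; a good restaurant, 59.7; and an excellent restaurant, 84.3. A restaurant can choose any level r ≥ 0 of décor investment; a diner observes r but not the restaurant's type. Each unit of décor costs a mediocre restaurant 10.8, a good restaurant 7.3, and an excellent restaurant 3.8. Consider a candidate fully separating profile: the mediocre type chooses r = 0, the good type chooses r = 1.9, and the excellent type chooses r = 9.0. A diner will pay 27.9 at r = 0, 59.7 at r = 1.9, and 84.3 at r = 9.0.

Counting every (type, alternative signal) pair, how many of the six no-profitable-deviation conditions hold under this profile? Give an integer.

Good (own payoff 59.7 − 7.3×1.9 = 45.83): to r=0 gives 27.9 → no gain ✓; to r=9.0 gives 84.3 − 7.3×9.0 = 18.6 → no gain ✓.
Mediocre (own payoff 27.9): to r=1.9 gives 59.7 − 10.8×1.9 = 39.18 → profitable ✗; to r=9.0 gives 84.3 − 10.8×9.0 = -12.9 → no gain ✓.
Excellent (own payoff 84.3 − 3.8×9.0 = 50.1): to r=0 gives 27.9 → no gain ✓; to r=1.9 gives 59.7 − 3.8×1.9 = 52.48 → profitable ✗.
4 of the 6 constraints hold; not an equilibrium.

4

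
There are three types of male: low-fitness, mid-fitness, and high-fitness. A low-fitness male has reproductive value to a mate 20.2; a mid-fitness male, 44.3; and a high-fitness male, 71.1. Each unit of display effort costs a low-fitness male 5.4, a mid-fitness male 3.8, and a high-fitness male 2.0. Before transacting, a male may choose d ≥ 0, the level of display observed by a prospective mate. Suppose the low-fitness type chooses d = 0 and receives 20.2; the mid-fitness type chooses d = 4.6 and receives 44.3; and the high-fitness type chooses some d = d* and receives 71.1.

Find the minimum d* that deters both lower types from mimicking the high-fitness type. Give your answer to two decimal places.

11.65

Mid-fitness type (on-path payoff 44.3 − 3.8×4.6 = 26.82) won't mimic when 26.82 ≥ 71.1 − 3.8·d*, i.e. d* ≥ 11.65.
Low-fitness type (on-path payoff 20.2) won't mimic when 20.2 ≥ 71.1 − 5.4·d*, i.e. d* ≥ 9.43.
Both must hold, so d* = max(9.43, 11.65) = 11.65. The mid-fitness type's constraint binds.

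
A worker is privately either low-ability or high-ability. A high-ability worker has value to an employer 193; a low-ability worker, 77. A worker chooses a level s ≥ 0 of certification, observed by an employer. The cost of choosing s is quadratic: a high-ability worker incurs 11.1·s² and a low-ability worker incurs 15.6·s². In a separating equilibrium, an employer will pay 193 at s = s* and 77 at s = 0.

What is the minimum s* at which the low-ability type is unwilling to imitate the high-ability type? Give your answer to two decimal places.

2.73

The low-ability type at s = 0 receives 77; imitating at s* yields 193 − 15.6·s*².
Indifference: 77 = 193 − 15.6·s*², so s*² = (193 − 77) / 15.6 ≈ 7.4359.
s* = √7.4359 ≈ 2.73.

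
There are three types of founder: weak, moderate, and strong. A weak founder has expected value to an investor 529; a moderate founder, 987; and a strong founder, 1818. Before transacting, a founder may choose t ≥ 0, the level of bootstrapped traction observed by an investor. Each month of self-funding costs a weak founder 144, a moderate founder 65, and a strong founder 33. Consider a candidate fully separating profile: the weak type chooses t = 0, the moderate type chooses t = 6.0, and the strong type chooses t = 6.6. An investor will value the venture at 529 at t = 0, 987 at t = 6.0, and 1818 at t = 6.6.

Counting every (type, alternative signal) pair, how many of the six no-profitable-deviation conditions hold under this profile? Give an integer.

4

Weak (own payoff 529): to t=6.0 gives 987 − 144×6.0 = 123 → no gain ✓; to t=6.6 gives 1818 − 144×6.6 = 867.6 → profitable ✗.
Strong (own payoff 1818 − 33×6.6 = 1600.2): to t=0 gives 529 → no gain ✓; to t=6.0 gives 987 − 33×6.0 = 789 → no gain ✓.
Moderate (own payoff 987 − 65×6.0 = 597): to t=0 gives 529 → no gain ✓; to t=6.6 gives 1818 − 65×6.6 = 1389 → profitable ✗.
4 of the 6 constraints hold; not an equilibrium.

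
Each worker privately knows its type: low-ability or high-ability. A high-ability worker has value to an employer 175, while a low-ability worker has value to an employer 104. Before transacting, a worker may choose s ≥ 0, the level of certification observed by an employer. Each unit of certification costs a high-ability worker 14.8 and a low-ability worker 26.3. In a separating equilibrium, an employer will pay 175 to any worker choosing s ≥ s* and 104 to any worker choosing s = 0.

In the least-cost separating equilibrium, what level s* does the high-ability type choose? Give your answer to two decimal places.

A low-ability worker choosing s = 0 receives 104.
Imitating at s* instead would pay 175 at cost 26.3·s*, netting 175 − 26.3·s*.
Indifference: 104 = 175 − 26.3·s*, so s* = (175 − 104) / 26.3 ≈ 2.70.
At s* the low-ability type's incentive constraint just binds; the high-ability type strictly prefers s* since its per-unit cost is lower.

2.70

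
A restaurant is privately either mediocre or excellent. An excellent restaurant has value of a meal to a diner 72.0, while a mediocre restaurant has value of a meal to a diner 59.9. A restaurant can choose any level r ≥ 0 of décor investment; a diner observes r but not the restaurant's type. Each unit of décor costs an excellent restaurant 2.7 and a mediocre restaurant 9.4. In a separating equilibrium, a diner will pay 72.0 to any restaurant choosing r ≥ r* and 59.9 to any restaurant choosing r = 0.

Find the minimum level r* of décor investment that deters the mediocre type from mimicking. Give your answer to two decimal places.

A mediocre restaurant choosing r = 0 receives 59.9.
Imitating at r* instead would pay 72.0 at cost 9.4·r*, netting 72.0 − 9.4·r*.
Indifference: 59.9 = 72.0 − 9.4·r*, so r* = (72.0 − 59.9) / 9.4 ≈ 1.29.
This is the mediocre type's binding incentive-compatibility constraint; any r ≥ 1.29 sustains separation on that side.

1.29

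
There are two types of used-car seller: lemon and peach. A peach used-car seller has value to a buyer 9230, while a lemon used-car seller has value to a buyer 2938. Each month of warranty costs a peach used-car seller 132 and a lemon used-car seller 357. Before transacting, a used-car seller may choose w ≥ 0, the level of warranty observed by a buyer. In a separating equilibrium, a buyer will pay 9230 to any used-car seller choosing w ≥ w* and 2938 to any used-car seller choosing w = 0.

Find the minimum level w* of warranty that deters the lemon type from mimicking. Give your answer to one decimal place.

17.6

A lemon used-car seller choosing w = 0 receives 2938.
Imitating at w* instead would pay 9230 at cost 357·w*, netting 9230 − 357·w*.
Indifference: 2938 = 9230 − 357·w*, so w* = (9230 − 2938) / 357 ≈ 17.6.
At w* the lemon type's incentive constraint just binds; the peach type strictly prefers w* since its per-unit cost is lower.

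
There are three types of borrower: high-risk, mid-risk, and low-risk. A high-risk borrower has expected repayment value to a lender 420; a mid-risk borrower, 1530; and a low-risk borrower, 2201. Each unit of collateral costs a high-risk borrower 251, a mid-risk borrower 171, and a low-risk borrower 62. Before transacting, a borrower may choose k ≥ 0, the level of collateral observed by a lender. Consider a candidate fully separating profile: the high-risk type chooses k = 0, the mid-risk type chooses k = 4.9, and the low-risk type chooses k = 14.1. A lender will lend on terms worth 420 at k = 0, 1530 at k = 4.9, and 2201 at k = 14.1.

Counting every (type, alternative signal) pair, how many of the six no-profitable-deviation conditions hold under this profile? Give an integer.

6

Low-risk (own payoff 2201 − 62×14.1 = 1326.8): to k=0 gives 420 → no gain ✓; to k=4.9 gives 1530 − 62×4.9 = 1226.2 → no gain ✓.
Mid-risk (own payoff 1530 − 171×4.9 = 692.1): to k=0 gives 420 → no gain ✓; to k=14.1 gives 2201 − 171×14.1 = -210.1 → no gain ✓.
High-risk (own payoff 420): to k=4.9 gives 1530 − 251×4.9 = 300.1 → no gain ✓; to k=14.1 gives 2201 − 251×14.1 = -1338.1 → no gain ✓.
6 of the 6 constraints hold; this profile is a separating equilibrium.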